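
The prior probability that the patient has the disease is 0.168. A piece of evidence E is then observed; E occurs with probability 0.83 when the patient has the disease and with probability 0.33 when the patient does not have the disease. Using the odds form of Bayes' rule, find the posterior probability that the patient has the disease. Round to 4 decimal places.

Posterior probability ≈ 0.3368

Prior odds = 0.168/(1−0.168) = 0.20192.
Likelihood ratio for E = 0.83/0.33 = 2.5152.
Posterior odds = prior odds × LR = 0.50787.
Posterior probability = odds/(1+odds) = 0.50787/1.5079 = 0.3368.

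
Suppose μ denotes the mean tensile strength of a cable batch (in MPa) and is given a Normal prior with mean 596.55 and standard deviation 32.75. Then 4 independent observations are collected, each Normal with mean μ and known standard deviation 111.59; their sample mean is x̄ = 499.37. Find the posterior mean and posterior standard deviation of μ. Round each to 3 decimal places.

With known σ, the Normal prior is conjugate. Weight on the data is w = (n/σ²)/(n/σ² + 1/τ₀²) = 0.00032123/(0.00032123+0.00093235) = 0.25625.
Posterior mean = w·x̄ + (1−w)·μ₀ = 0.25625·499.37 + 0.74375·596.55 = 571.648. Posterior variance = 1/(0.00032123+0.00093235) = 797.721, so SD = 28.244.

Posterior mean ≈ 571.648; posterior SD ≈ 28.244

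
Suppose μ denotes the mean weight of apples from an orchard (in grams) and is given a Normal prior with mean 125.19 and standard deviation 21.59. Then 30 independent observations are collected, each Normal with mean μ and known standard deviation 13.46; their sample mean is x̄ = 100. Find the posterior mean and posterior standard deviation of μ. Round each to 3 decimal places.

Posterior mean ≈ 100.322; posterior SD ≈ 2.442

Prior precision 1/τ₀² = 1/21.59² = 0.00214533; data precision n/σ² = 30/13.46² = 0.165589.
Posterior precision = 0.00214533 + 0.165589 = 0.167734, giving posterior SD = 1/√0.167734 = 2.442.
Posterior mean = (0.00214533·125.19 + 0.165589·100) / 0.167734 = 100.322.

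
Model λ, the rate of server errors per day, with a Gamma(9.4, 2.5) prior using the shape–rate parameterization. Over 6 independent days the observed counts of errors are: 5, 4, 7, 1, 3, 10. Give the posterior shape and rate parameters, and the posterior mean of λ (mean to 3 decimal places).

Posterior: Gamma(shape=39.4, rate=8.5); mean ≈ 4.635

The Poisson likelihood adds the total count to the shape and the number of exposure periods to the rate. Here ∑xᵢ = 30 and n = 6, so shape 9.4→39.4 and rate 2.5→8.5.
E[λ | data] = 39.4/8.5 = 4.635.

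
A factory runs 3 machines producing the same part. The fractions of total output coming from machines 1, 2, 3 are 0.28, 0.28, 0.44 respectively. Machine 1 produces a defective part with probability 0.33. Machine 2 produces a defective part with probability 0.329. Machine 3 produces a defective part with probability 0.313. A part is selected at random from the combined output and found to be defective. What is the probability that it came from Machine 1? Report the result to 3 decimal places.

P(defective|M1) = 0.33; P(defective|M2) = 0.329; P(defective|M3) = 0.313.
Prior × likelihood for each source: 0.28·0.33=0.09240, 0.28·0.329=0.09212, 0.44·0.313=0.1377. Summing gives P(defective) = 0.32224.
P(Machine 1 | defective) = 0.09240 / 0.32224 = 0.287.

Posterior probability ≈ 0.287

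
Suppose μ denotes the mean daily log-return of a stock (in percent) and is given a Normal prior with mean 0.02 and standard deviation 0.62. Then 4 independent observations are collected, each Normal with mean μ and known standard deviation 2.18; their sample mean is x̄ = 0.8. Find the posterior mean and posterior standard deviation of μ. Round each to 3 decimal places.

Prior precision 1/τ₀² = 1/0.62² = 2.60146; data precision n/σ² = 4/2.18² = 0.841680.
Posterior precision = 2.60146 + 0.841680 = 3.44314, giving posterior SD = 1/√3.44314 = 0.539.
Posterior mean = (2.60146·0.02 + 0.841680·0.8) / 3.44314 = 0.211.

Posterior mean ≈ 0.211; posterior SD ≈ 0.539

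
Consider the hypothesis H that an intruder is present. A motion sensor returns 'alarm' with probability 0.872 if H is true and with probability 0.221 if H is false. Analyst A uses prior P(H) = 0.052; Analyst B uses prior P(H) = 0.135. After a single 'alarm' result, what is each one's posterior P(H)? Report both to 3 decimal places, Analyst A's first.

Analyst A: 0.178; Analyst B: 0.381

The likelihood ratio for an 'alarm' result is 0.872/0.221 = 3.9457.
Analyst A: prior odds 0.052/0.948 = 0.054852; posterior odds 0.21643; posterior probability 0.178.
Analyst B: prior odds 0.135/0.865 = 0.15607; posterior odds 0.61580; posterior probability 0.381.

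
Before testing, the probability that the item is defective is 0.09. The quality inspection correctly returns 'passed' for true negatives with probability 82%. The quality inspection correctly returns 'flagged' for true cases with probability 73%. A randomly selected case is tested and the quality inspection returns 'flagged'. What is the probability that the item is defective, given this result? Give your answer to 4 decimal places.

Write H for 'the item is defective'. Prior odds H:¬H = 0.09/0.91 = 0.098901. For the 'flagged' outcome, the likelihood ratio is 0.73/0.18 = 4.0556.
Posterior odds = 0.098901 × 4.0556 = 0.40110, so P(H|E) = 0.40110/(1+0.40110) = 0.2863.

P(H | E) ≈ 0.2863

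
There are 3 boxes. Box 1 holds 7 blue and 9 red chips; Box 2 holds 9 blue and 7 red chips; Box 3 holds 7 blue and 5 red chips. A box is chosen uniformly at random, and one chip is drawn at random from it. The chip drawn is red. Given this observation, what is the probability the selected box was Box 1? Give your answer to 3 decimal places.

Tabulate prior·likelihood by source: [1] prior 0.333333, lik 0.5625, product 0.1875; [2] prior 0.333333, lik 0.4375, product 0.1458; [3] prior 0.333333, lik 0.4167, product 0.1389.
Normalizing constant = 0.47222; the posterior for Box 1 is its product over the sum, 0.1875/0.47222 = 0.397.

Posterior probability ≈ 0.397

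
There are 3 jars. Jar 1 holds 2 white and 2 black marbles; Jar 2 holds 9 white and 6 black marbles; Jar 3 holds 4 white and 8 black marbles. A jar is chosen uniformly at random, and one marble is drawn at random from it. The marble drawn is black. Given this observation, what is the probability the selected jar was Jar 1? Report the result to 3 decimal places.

Tabulate prior·likelihood by source: [1] prior 0.333333, lik 0.5, product 0.1667; [2] prior 0.333333, lik 0.4, product 0.1333; [3] prior 0.333333, lik 0.6667, product 0.2222.
Normalizing constant = 0.52222; the posterior for Jar 1 is its product over the sum, 0.1667/0.52222 = 0.319.

Posterior probability ≈ 0.319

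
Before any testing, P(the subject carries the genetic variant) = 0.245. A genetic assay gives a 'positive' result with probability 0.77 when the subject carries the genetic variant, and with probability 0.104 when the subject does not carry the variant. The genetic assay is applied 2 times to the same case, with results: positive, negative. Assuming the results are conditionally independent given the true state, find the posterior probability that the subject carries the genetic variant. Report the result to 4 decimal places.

Posterior P(H) ≈ 0.3815

Let H be the event that the subject carries the genetic variant; start with P(H) = 0.245. P('positive'|H) = 0.77, P('positive'|¬H) = 0.104.
Update on result 1 ('positive'): P(H) ← 0.77·0.2450 / (0.77·0.2450 + 0.104·0.7550) = 0.18865/0.26717 = 0.7061.
Update on result 2 ('negative'): P(H) ← 0.23·0.7061 / (0.23·0.7061 + 0.896·0.2939) = 0.16240/0.42573 = 0.3815.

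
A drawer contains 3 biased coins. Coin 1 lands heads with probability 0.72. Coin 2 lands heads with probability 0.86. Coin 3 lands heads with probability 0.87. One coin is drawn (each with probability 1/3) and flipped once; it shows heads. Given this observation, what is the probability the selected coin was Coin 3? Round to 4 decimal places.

P(heads|C1) = 0.72; P(heads|C2) = 0.86; P(heads|C3) = 0.87.
Prior × likelihood for each source: 0.333333·0.72=0.2400, 0.333333·0.86=0.2867, 0.333333·0.87=0.2900. Summing gives P(heads) = 0.81667.
P(Coin 3 | heads) = 0.2900 / 0.81667 = 0.3551.

Posterior probability ≈ 0.3551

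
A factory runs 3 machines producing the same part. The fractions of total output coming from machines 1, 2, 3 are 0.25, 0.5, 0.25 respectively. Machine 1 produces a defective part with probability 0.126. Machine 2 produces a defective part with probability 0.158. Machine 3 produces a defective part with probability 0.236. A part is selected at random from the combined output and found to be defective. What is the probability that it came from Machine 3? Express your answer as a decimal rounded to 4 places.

Posterior probability ≈ 0.3481

Tabulate prior·likelihood by source: [1] prior 0.25, lik 0.126, product 0.03150; [2] prior 0.5, lik 0.158, product 0.07900; [3] prior 0.25, lik 0.236, product 0.05900.
Normalizing constant = 0.16950; the posterior for Machine 3 is its product over the sum, 0.05900/0.16950 = 0.3481.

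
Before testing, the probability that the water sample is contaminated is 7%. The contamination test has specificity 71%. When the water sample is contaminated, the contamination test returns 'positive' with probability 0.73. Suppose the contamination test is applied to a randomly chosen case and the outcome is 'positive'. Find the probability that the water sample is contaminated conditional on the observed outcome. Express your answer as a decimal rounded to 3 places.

Let H be the event that the water sample is contaminated. P(H) = 0.07, so P(¬H) = 0.93. With E the 'positive' result, P(E|H) = 0.73 and P(E|¬H) = 0.29.
P(E) = 0.73·0.07 + 0.29·0.93 = 0.051100 + 0.26970 = 0.32080.
By Bayes' theorem, P(H|E) = 0.051100 / 0.32080 = 0.159.

P(H | E) ≈ 0.159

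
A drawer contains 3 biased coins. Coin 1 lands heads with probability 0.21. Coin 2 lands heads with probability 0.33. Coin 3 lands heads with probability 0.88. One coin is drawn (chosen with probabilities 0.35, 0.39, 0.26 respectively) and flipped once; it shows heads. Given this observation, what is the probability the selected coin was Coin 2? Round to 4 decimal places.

Posterior probability ≈ 0.2986

P(heads|C1) = 0.21; P(heads|C2) = 0.33; P(heads|C3) = 0.88.
Prior × likelihood for each source: 0.35·0.21=0.07350, 0.39·0.33=0.1287, 0.26·0.88=0.2288. Summing gives P(heads) = 0.43100.
P(Coin 2 | heads) = 0.1287 / 0.43100 = 0.2986.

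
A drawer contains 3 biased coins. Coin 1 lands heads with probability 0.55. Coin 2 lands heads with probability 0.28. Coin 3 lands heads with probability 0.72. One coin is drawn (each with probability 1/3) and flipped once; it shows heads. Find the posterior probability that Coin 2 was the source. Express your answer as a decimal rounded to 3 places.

P(heads|C1) = 0.55; P(heads|C2) = 0.28; P(heads|C3) = 0.72.
Prior × likelihood for each source: 0.333333·0.55=0.1833, 0.333333·0.28=0.09333, 0.333333·0.72=0.2400. Summing gives P(heads) = 0.51667.
P(Coin 2 | heads) = 0.09333 / 0.51667 = 0.181.

Posterior probability ≈ 0.181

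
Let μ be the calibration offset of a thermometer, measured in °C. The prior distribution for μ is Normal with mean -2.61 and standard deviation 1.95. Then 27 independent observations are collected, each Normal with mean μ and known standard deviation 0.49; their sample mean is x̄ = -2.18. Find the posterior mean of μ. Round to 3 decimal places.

With known σ, the Normal prior is conjugate. Weight on the data is w = (n/σ²)/(n/σ² + 1/τ₀²) = 112.453/(112.453+0.262985) = 0.99767.
Posterior mean = w·x̄ + (1−w)·μ₀ = 0.99767·-2.18 + 0.0023332·-2.61 = -2.181.

Posterior mean ≈ -2.181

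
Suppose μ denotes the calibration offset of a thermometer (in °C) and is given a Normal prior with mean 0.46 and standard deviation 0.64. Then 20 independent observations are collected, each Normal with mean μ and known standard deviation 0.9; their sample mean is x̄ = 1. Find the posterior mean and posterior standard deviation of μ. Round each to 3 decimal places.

Prior precision 1/τ₀² = 1/0.64² = 2.44141; data precision n/σ² = 20/0.9² = 24.6914.
Posterior precision = 2.44141 + 24.6914 = 27.1328, giving posterior SD = 1/√27.1328 = 0.192.
Posterior mean = (2.44141·0.46 + 24.6914·1) / 27.1328 = 0.951.

Posterior mean ≈ 0.951; posterior SD ≈ 0.192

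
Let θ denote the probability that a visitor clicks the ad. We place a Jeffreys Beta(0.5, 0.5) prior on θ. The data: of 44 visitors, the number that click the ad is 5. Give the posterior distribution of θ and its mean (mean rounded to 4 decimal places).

Observing 5 successes and 39 failures updates Beta(0.5, 0.5) by adding the success and failure counts to the two shape parameters: α = 0.5+5 = 5.5, β = 0.5+39 = 39.5.
E[θ | data] = 5.5/(5.5+39.5) = 0.1222.

Posterior: Beta(5.5, 39.5); mean ≈ 0.1222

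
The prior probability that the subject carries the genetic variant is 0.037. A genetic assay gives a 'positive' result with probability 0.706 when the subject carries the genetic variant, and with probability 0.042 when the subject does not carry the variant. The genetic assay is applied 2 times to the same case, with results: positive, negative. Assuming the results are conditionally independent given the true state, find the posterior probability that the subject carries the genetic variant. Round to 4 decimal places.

With H the event that the subject carries the genetic variant, the joint likelihood of the observed sequence is P(data|H) = 0.706·0.294 = 0.20756 and P(data|¬H) = 0.042·0.958 = 0.040236.
Bayes: P(H|data) = 0.037·0.20756 / (0.037·0.20756 + 0.963·0.040236) = 0.0076799/0.046427 = 0.1654.

Posterior P(H) ≈ 0.1654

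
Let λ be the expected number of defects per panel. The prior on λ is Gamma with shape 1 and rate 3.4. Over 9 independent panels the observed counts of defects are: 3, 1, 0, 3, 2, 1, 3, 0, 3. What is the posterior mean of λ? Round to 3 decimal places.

Posterior mean ≈ 1.371

Total count ∑xᵢ = 16 over n = 9 panels.
Gamma is conjugate to the Poisson likelihood: posterior is Gamma(shape = 1+16 = 17, rate = 3.4+9 = 12.4).
E[λ | data] = 17/12.4 = 1.371.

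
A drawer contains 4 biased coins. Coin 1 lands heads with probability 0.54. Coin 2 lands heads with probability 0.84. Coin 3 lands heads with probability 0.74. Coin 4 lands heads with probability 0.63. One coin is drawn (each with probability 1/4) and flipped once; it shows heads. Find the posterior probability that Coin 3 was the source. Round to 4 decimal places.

Posterior probability ≈ 0.2691

Tabulate prior·likelihood by source: [1] prior 0.25, lik 0.54, product 0.1350; [2] prior 0.25, lik 0.84, product 0.2100; [3] prior 0.25, lik 0.74, product 0.1850; [4] prior 0.25, lik 0.63, product 0.1575.
Normalizing constant = 0.68750; the posterior for Coin 3 is its product over the sum, 0.1850/0.68750 = 0.2691.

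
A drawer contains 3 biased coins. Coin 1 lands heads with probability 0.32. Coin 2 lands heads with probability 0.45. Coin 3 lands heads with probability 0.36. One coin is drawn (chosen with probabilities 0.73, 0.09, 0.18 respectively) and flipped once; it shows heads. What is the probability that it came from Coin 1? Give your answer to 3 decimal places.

P(heads|C1) = 0.32; P(heads|C2) = 0.45; P(heads|C3) = 0.36.
Prior × likelihood for each source: 0.73·0.32=0.2336, 0.09·0.45=0.04050, 0.18·0.36=0.06480. Summing gives P(heads) = 0.33890.
P(Coin 1 | heads) = 0.2336 / 0.33890 = 0.689.

Posterior probability ≈ 0.689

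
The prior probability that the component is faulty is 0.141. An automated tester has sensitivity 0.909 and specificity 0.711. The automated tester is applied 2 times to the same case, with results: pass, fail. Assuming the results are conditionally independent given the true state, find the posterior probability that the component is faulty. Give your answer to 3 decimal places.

Let H be the event that the component is faulty; start with P(H) = 0.141. P('fail'|H) = 0.909, P('fail'|¬H) = 0.289.
Update on result 1 ('pass'): P(H) ← 0.091·0.1410 / (0.091·0.1410 + 0.711·0.8590) = 0.012831/0.62358 = 0.0206.
Update on result 2 ('fail'): P(H) ← 0.909·0.0206 / (0.909·0.0206 + 0.289·0.9794) = 0.018704/0.30176 = 0.0620.

Posterior P(H) ≈ 0.062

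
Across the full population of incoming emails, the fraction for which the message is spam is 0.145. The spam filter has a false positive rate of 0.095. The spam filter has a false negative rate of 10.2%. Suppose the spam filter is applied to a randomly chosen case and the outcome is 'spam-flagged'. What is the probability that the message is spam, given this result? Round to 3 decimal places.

Let H be the event that the message is spam. P(H) = 0.145, so P(¬H) = 0.855. With E the 'spam-flagged' result, P(E|H) = 0.898 and P(E|¬H) = 0.095.
P(E) = 0.898·0.145 + 0.095·0.855 = 0.13021 + 0.081225 = 0.21143.
By Bayes' theorem, P(H|E) = 0.13021 / 0.21143 = 0.616.

P(H | E) ≈ 0.616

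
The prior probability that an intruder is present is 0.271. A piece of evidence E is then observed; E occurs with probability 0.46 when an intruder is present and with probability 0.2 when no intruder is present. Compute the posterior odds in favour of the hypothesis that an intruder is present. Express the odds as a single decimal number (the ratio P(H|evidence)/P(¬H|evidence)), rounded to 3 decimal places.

Posterior odds ≈ 0.855

Prior odds = 0.271/(1−0.271) = 0.37174. In log-odds, ln(0.37174) = -0.98955.
Add log likelihood ratio: ln(2.3000) = 0.83291.
Posterior log-odds = -0.15665, so posterior odds = exp(-0.15665) = 0.85501.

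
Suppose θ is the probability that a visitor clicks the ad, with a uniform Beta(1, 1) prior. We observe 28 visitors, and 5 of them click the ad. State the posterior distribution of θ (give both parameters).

Posterior: Beta(6, 24)

The binomial likelihood is conjugate to the Beta prior: with 5 successes and 23 failures, the posterior is Beta(1+5, 1+23) = Beta(6, 24).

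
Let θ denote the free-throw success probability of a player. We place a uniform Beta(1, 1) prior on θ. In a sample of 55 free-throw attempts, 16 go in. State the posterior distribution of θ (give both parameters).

The binomial likelihood is conjugate to the Beta prior: with 16 successes and 39 failures, the posterior is Beta(1+16, 1+39) = Beta(17, 40).

Posterior: Beta(17, 40)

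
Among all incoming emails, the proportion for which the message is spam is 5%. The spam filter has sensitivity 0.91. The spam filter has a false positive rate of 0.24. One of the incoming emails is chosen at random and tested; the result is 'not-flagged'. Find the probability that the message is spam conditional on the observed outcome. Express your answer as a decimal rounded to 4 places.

P(H | E) ≈ 0.0062

Write H for 'the message is spam'. Prior odds H:¬H = 0.05/0.95 = 0.052632. For the 'not-flagged' outcome, the likelihood ratio is 0.09/0.76 = 0.11842.
Posterior odds = 0.052632 × 0.11842 = 0.0062327, so P(H|E) = 0.0062327/(1+0.0062327) = 0.0062.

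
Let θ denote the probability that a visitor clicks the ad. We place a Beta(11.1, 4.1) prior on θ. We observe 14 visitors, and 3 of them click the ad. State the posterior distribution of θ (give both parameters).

Posterior: Beta(14.1, 15.1)

Observing 3 successes and 11 failures updates Beta(11.1, 4.1) by adding the success and failure counts to the two shape parameters: α = 11.1+3 = 14.1, β = 4.1+11 = 15.1.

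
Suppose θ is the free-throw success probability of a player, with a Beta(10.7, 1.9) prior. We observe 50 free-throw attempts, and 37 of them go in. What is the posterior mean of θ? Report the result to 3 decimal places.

Posterior mean ≈ 0.762

Observing 37 successes and 13 failures updates Beta(10.7, 1.9) by adding the success and failure counts to the two shape parameters: α = 10.7+37 = 47.7, β = 1.9+13 = 14.9.
E[θ | data] = 47.7/(47.7+14.9) = 0.762.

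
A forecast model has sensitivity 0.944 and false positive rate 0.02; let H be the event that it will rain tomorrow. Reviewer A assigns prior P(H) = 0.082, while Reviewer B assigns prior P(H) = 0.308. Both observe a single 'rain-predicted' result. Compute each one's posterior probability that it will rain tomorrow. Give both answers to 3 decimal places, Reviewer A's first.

Reviewer A: 0.808; Reviewer B: 0.955

The likelihood ratio for a 'rain-predicted' result is 0.944/0.02 = 47.200.
Reviewer A: prior odds 0.082/0.918 = 0.089325; posterior odds 4.2161; posterior probability 0.808.
Reviewer B: prior odds 0.308/0.692 = 0.44509; posterior odds 21.008; posterior probability 0.955.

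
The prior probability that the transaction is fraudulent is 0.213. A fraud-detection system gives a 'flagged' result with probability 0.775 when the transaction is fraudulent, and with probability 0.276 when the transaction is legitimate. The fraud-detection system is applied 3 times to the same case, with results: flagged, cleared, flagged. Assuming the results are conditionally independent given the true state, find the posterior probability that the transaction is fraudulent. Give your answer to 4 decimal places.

Posterior P(H) ≈ 0.3987

With H the event that the transaction is fraudulent, the joint likelihood of the observed sequence is P(data|H) = 0.775·0.225·0.775 = 0.13514 and P(data|¬H) = 0.276·0.724·0.276 = 0.055151.
Bayes: P(H|data) = 0.213·0.13514 / (0.213·0.13514 + 0.787·0.055151) = 0.028785/0.072189 = 0.3987.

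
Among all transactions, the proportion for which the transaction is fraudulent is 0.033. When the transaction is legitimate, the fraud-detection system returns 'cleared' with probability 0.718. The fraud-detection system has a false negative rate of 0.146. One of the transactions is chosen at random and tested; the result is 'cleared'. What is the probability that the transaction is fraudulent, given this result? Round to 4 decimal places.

Let H be the event that the transaction is fraudulent. P(H) = 0.033, so P(¬H) = 0.967. With E the 'cleared' result, P(E|H) = 0.146 and P(E|¬H) = 0.718.
P(E) = 0.146·0.033 + 0.718·0.967 = 0.0048180 + 0.69431 = 0.69912.
By Bayes' theorem, P(H|E) = 0.0048180 / 0.69912 = 0.0069.

P(H | E) ≈ 0.0069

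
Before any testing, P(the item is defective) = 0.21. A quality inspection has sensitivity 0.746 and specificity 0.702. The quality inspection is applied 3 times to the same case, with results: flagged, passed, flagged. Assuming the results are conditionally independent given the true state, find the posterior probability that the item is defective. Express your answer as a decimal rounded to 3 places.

Posterior P(H) ≈ 0.376

Let H be the event that the item is defective; start with P(H) = 0.21. P('flagged'|H) = 0.746, P('flagged'|¬H) = 0.298.
Update on result 1 ('flagged'): P(H) ← 0.746·0.2100 / (0.746·0.2100 + 0.298·0.7900) = 0.15666/0.39208 = 0.3996.
Update on result 2 ('passed'): P(H) ← 0.254·0.3996 / (0.254·0.3996 + 0.702·0.6004) = 0.10149/0.52300 = 0.1941.
Update on result 3 ('flagged'): P(H) ← 0.746·0.1941 / (0.746·0.1941 + 0.298·0.8059) = 0.14476/0.38494 = 0.3761.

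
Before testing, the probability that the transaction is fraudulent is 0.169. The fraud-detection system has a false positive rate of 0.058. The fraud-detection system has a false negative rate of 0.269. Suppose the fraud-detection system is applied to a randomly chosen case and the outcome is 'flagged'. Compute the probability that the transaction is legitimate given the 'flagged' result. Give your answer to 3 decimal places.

Let H be the event that the transaction is fraudulent. P(H) = 0.169, so P(¬H) = 0.831. With E the 'flagged' result, P(E|H) = 0.731 and P(E|¬H) = 0.058.
P(E) = 0.731·0.169 + 0.058·0.831 = 0.12354 + 0.048198 = 0.17174.
By Bayes' theorem, P(H|E) = 0.12354 / 0.17174 = 0.719. Hence P(¬H|E) = 1 − 0.719 = 0.281.

P(¬H | E) ≈ 0.281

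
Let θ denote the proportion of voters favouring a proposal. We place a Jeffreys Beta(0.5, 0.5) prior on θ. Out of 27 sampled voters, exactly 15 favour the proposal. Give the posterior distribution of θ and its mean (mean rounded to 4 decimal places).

Posterior: Beta(15.5, 12.5); mean ≈ 0.5536

The binomial likelihood is conjugate to the Beta prior: with 15 successes and 12 failures, the posterior is Beta(0.5+15, 0.5+12) = Beta(15.5, 12.5).
Posterior mean = α/(α+β) = 15.5/28 = 0.5536.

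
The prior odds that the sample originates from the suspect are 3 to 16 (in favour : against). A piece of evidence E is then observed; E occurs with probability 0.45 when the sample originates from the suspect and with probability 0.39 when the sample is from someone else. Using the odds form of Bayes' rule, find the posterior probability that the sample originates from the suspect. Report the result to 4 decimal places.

Prior odds = 3/16 = 0.18750. In log-odds, ln(0.18750) = -1.6740.
Add log likelihood ratio: ln(1.1538) = 0.14310.
Posterior log-odds = -1.5309, so posterior odds = exp(-1.5309) = 0.21635. Converting, P(H|E) = 0.21635/1.2163 = 0.1779.

Posterior probability ≈ 0.1779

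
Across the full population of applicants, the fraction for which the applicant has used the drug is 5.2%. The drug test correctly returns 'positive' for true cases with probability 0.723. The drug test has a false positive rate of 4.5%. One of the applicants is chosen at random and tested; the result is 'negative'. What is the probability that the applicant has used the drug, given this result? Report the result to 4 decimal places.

P(H | E) ≈ 0.0157

Let H be the event that the applicant has used the drug. P(H) = 0.052, so P(¬H) = 0.948. With E the 'negative' result, P(E|H) = 0.277 and P(E|¬H) = 0.955.
P(E) = 0.277·0.052 + 0.955·0.948 = 0.014404 + 0.90534 = 0.91974.
By Bayes' theorem, P(H|E) = 0.014404 / 0.91974 = 0.0157.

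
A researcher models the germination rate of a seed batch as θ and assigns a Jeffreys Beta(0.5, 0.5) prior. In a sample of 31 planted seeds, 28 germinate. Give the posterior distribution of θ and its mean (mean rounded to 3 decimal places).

Observing 28 successes and 3 failures updates Beta(0.5, 0.5) by adding the success and failure counts to the two shape parameters: α = 0.5+28 = 28.5, β = 0.5+3 = 3.5.
Posterior mean = α/(α+β) = 28.5/32 = 0.891.

Posterior: Beta(28.5, 3.5); mean ≈ 0.891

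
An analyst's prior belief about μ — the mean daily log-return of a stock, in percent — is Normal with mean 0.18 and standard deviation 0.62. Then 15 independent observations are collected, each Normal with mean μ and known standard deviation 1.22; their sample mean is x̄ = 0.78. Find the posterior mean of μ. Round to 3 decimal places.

Prior precision 1/τ₀² = 1/0.62² = 2.60146; data precision n/σ² = 15/1.22² = 10.0779.
Posterior precision = 2.60146 + 10.0779 = 12.6794.
Posterior mean = (2.60146·0.18 + 10.0779·0.78) / 12.6794 = 0.657.

Posterior mean ≈ 0.657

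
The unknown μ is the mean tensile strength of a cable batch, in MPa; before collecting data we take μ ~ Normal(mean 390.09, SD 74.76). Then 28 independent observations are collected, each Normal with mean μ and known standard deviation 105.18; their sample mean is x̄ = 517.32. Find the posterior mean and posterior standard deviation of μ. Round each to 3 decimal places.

With known σ, the Normal prior is conjugate. Weight on the data is w = (n/σ²)/(n/σ² + 1/τ₀²) = 0.00253100/(0.00253100+0.00017892) = 0.93398.
Posterior mean = w·x̄ + (1−w)·μ₀ = 0.93398·517.32 + 0.066025·390.09 = 508.920. Posterior variance = 1/(0.00253100+0.00017892) = 369.015, so SD = 19.210.

Posterior mean ≈ 508.920; posterior SD ≈ 19.210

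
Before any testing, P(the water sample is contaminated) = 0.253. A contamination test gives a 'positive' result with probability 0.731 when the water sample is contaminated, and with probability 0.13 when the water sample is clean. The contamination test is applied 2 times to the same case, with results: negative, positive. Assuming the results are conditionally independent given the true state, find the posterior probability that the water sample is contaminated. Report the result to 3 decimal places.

Posterior P(H) ≈ 0.371

Let H be the event that the water sample is contaminated; start with P(H) = 0.253. P('positive'|H) = 0.731, P('positive'|¬H) = 0.13.
Update on result 1 ('negative'): P(H) ← 0.269·0.2530 / (0.269·0.2530 + 0.87·0.7470) = 0.068057/0.71795 = 0.0948.
Update on result 2 ('positive'): P(H) ← 0.731·0.0948 / (0.731·0.0948 + 0.13·0.9052) = 0.069294/0.18697 = 0.3706.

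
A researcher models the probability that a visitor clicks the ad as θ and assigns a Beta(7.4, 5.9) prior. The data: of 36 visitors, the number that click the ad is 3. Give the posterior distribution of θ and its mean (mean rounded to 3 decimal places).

Posterior: Beta(10.4, 38.9); mean ≈ 0.211

The binomial likelihood is conjugate to the Beta prior: with 3 successes and 33 failures, the posterior is Beta(7.4+3, 5.9+33) = Beta(10.4, 38.9).
E[θ | data] = 10.4/(10.4+38.9) = 0.211.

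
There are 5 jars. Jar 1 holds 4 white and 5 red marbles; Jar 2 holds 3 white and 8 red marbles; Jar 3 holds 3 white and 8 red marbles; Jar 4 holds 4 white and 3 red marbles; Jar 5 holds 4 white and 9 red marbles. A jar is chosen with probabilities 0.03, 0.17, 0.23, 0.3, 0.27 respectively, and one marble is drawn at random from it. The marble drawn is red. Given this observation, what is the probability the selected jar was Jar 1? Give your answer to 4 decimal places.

Posterior probability ≈ 0.0267

P(red|Jar 1) = 0.5556; P(red|Jar 2) = 0.7273; P(red|Jar 3) = 0.7273; P(red|Jar 4) = 0.4286; P(red|Jar 5) = 0.6923.
Prior × likelihood for each source: 0.03·0.5556=0.01667, 0.17·0.7273=0.1236, 0.23·0.7273=0.1673, 0.3·0.4286=0.1286, 0.27·0.6923=0.1869. Summing gives P(red) = 0.62307.
P(Jar 1 | red) = 0.01667 / 0.62307 = 0.0267.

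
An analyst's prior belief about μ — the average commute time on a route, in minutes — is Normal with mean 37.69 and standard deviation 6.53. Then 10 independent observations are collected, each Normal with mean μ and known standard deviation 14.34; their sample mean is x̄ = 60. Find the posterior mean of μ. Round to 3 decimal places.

Posterior mean ≈ 52.741

With known σ, the Normal prior is conjugate. Weight on the data is w = (n/σ²)/(n/σ² + 1/τ₀²) = 0.0486297/(0.0486297+0.0234517) = 0.67465.
Posterior mean = w·x̄ + (1−w)·μ₀ = 0.67465·60 + 0.32535·37.69 = 52.741.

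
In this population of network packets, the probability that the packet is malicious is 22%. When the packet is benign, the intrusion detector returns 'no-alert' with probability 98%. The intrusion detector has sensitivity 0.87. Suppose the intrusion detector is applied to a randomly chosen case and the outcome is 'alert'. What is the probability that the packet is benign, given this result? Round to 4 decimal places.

Write H for 'the packet is malicious'. Prior odds H:¬H = 0.22/0.78 = 0.28205. For the 'alert' outcome, the likelihood ratio is 0.87/0.02 = 43.500.
Posterior odds = 0.28205 × 43.500 = 12.269, so P(H|E) = 12.269/(1+12.269) = 0.9246. Then P(¬H|E) = 1 − 0.9246 = 0.0754.

P(¬H | E) ≈ 0.0754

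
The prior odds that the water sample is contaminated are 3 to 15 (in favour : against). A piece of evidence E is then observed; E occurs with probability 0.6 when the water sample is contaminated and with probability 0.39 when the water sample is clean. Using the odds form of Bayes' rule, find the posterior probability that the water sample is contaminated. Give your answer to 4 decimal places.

Posterior probability ≈ 0.2353

Prior odds = 3/15 = 0.20000. In log-odds, ln(0.20000) = -1.6094.
Add log likelihood ratio: ln(1.5385) = 0.43078.
Posterior log-odds = -1.1787, so posterior odds = exp(-1.1787) = 0.30769. Converting, P(H|E) = 0.30769/1.3077 = 0.2353.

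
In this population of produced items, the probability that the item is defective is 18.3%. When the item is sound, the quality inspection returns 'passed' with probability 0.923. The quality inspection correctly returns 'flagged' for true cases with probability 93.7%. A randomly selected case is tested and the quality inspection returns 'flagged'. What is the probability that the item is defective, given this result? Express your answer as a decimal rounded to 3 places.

P(H | E) ≈ 0.732

Let H be the event that the item is defective. P(H) = 0.183, so P(¬H) = 0.817. With E the 'flagged' result, P(E|H) = 0.937 and P(E|¬H) = 0.077.
P(E) = 0.937·0.183 + 0.077·0.817 = 0.17147 + 0.062909 = 0.23438.
By Bayes' theorem, P(H|E) = 0.17147 / 0.23438 = 0.732.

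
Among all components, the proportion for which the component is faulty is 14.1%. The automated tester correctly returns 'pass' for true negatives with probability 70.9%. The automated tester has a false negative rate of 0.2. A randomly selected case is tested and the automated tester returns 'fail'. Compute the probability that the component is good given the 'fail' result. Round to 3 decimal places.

P(¬H | E) ≈ 0.689

Write H for 'the component is faulty'. Prior odds H:¬H = 0.141/0.859 = 0.16414. For the 'fail' outcome, the likelihood ratio is 0.8/0.291 = 2.7491.
Posterior odds = 0.16414 × 2.7491 = 0.45126, so P(H|E) = 0.45126/(1+0.45126) = 0.311. Then P(¬H|E) = 1 − 0.311 = 0.689.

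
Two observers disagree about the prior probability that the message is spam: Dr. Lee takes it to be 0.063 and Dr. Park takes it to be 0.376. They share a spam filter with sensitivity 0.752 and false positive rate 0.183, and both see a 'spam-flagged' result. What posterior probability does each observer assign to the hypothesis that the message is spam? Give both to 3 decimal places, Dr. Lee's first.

Dr. Lee: 0.216; Dr. Park: 0.712

P('+'|H) = 0.752, P('+'|¬H) = 0.183.
Dr. Lee: numerator 0.752·0.063 = 0.047376; evidence = 0.047376+0.183·0.937 = 0.21885; posterior = 0.216.
Dr. Park: numerator 0.752·0.376 = 0.28275; evidence = 0.28275+0.183·0.624 = 0.39694; posterior = 0.712.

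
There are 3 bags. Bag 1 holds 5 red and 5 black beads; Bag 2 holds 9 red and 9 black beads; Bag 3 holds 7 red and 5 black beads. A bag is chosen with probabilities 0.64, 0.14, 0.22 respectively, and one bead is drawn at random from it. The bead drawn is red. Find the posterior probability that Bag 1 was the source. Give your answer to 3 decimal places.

Posterior probability ≈ 0.617

P(red|Bag 1) = 0.5; P(red|Bag 2) = 0.5; P(red|Bag 3) = 0.5833.
Prior × likelihood for each source: 0.64·0.5=0.3200, 0.14·0.5=0.07000, 0.22·0.5833=0.1283. Summing gives P(red) = 0.51833.
P(Bag 1 | red) = 0.3200 / 0.51833 = 0.617.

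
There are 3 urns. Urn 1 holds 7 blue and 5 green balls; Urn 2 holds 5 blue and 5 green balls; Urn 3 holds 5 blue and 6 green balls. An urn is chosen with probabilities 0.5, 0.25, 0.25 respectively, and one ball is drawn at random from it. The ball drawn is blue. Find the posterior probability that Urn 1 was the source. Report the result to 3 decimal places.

Posterior probability ≈ 0.550

Tabulate prior·likelihood by source: [1] prior 0.5, lik 0.5833, product 0.2917; [2] prior 0.25, lik 0.5, product 0.1250; [3] prior 0.25, lik 0.4545, product 0.1136.
Normalizing constant = 0.53030; the posterior for Urn 1 is its product over the sum, 0.2917/0.53030 = 0.550.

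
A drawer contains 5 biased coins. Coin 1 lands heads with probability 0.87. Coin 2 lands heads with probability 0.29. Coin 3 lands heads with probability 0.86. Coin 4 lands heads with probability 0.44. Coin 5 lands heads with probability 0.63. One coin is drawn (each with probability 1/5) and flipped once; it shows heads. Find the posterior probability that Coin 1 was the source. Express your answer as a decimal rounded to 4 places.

P(heads|C1) = 0.87; P(heads|C2) = 0.29; P(heads|C3) = 0.86; P(heads|C4) = 0.44; P(heads|C5) = 0.63.
Prior × likelihood for each source: 0.2·0.87=0.1740, 0.2·0.29=0.05800, 0.2·0.86=0.1720, 0.2·0.44=0.08800, 0.2·0.63=0.1260. Summing gives P(heads) = 0.61800.
P(Coin 1 | heads) = 0.1740 / 0.61800 = 0.2816.

Posterior probability ≈ 0.2816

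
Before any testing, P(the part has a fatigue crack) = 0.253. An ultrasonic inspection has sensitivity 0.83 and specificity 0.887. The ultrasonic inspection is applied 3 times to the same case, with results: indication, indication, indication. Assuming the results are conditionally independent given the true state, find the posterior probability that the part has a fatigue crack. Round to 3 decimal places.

Posterior P(H) ≈ 0.993

Let H be the event that the part has a fatigue crack; start with P(H) = 0.253. P('indication'|H) = 0.83, P('indication'|¬H) = 0.113.
Update on result 1 ('indication'): P(H) ← 0.83·0.2530 / (0.83·0.2530 + 0.113·0.7470) = 0.20999/0.29440 = 0.7133.
Update on result 2 ('indication'): P(H) ← 0.83·0.7133 / (0.83·0.7133 + 0.113·0.2867) = 0.59202/0.62442 = 0.9481.
Update on result 3 ('indication'): P(H) ← 0.83·0.9481 / (0.83·0.9481 + 0.113·0.0519) = 0.78693/0.79280 = 0.9926.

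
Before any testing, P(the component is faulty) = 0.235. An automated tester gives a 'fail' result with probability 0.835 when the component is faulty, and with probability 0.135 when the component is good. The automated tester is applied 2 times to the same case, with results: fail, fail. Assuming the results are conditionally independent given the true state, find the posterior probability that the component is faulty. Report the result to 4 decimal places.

With H the event that the component is faulty, the joint likelihood of the observed sequence is P(data|H) = 0.835·0.835 = 0.69722 and P(data|¬H) = 0.135·0.135 = 0.018225.
Bayes: P(H|data) = 0.235·0.69722 / (0.235·0.69722 + 0.765·0.018225) = 0.16385/0.17779 = 0.9216.

Posterior P(H) ≈ 0.9216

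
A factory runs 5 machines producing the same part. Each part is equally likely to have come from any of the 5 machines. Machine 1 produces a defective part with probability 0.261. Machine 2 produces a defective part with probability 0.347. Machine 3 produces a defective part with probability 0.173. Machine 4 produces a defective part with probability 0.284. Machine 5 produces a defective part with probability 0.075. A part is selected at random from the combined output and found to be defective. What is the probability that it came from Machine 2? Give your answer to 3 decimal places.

Tabulate prior·likelihood by source: [1] prior 0.2, lik 0.261, product 0.05220; [2] prior 0.2, lik 0.347, product 0.06940; [3] prior 0.2, lik 0.173, product 0.03460; [4] prior 0.2, lik 0.284, product 0.05680; [5] prior 0.2, lik 0.075, product 0.01500.
Normalizing constant = 0.22800; the posterior for Machine 2 is its product over the sum, 0.06940/0.22800 = 0.304.

Posterior probability ≈ 0.304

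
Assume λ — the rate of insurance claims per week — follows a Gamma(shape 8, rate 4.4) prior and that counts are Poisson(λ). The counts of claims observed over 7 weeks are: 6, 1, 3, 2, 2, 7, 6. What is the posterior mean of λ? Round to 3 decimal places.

Total count ∑xᵢ = 27 over n = 7 weeks.
Gamma is conjugate to the Poisson likelihood: posterior is Gamma(shape = 8+27 = 35, rate = 4.4+7 = 11.4).
Posterior mean = shape/rate = 35/11.4 = 3.070.

Posterior mean ≈ 3.070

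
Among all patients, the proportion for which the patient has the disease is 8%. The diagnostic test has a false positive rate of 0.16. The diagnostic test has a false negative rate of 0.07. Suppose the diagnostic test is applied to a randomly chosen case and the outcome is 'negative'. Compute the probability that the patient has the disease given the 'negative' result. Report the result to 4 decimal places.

P(H | E) ≈ 0.0072

Let H be the event that the patient has the disease. P(H) = 0.08, so P(¬H) = 0.92. With E the 'negative' result, P(E|H) = 0.07 and P(E|¬H) = 0.84.
P(E) = 0.07·0.08 + 0.84·0.92 = 0.0056000 + 0.77280 = 0.77840.
By Bayes' theorem, P(H|E) = 0.0056000 / 0.77840 = 0.0072.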